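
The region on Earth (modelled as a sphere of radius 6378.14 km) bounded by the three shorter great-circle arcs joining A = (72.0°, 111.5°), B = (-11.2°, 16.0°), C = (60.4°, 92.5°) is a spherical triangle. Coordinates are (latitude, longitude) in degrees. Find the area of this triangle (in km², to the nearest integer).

8388693 km²

Side lengths (central angles): a = 1.6266, b = 0.2403, c = 1.7862 rad; semiperimeter s = 1.8266.
By l'Huilier's theorem, tan(E/4) = √[tan(s/2) tan((s−a)/2) tan((s−b)/2) tan((s−c)/2)], giving spherical excess E = 0.2062 rad.
Area = E·R² = 0.2062 × (6378.14)² ≈ 8388693 km².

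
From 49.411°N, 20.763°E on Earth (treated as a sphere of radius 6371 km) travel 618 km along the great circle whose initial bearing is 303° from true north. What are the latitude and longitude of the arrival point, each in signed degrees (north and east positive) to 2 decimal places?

Angular distance δ = d/R = 618/6371 = 0.09700 rad; initial bearing θ = 5.2883 rad.
sin φ₂ = sin φ₁ cos δ + cos φ₁ sin δ cos θ = (0.7594)(0.9953) + (0.6506)(0.0968)(0.5446) = 0.7901, so φ₂ = 52.20°.
Δλ = atan2(sin θ sin δ cos φ₁, cos δ − sin φ₁ sin φ₂) = atan2(-0.0528, 0.3953) = -7.615°.
λ₂ = 20.763° − 7.615° = 13.15°.

52.20°, 13.15°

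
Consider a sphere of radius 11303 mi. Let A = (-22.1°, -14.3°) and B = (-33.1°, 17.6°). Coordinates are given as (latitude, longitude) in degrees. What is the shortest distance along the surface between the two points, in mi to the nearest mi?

5955 mi

In radians: φ₁ = -0.3857, φ₂ = -0.5777, Δλ = 31.900° = 0.5568 rad.
Haversine: a = sin²(Δφ/2) + cos φ₁ cos φ₂ sin²(Δλ/2) = 0.0092 + (0.9265)(0.8377)(0.0755) = 0.06780.
Central angle c = 2·arcsin(√a) = 0.52683 rad.
Distance = R·c = 11303 × 0.5268 ≈ 5955 mi.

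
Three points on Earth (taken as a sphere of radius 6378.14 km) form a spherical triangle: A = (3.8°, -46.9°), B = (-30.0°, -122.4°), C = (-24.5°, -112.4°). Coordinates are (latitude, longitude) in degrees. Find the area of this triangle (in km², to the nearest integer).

1846524 km²

Side lengths (central angles): a = 0.1823, b = 1.2142, c = 1.3865 rad; semiperimeter s = 1.3916.
By l'Huilier's theorem, tan(E/4) = √[tan(s/2) tan((s−a)/2) tan((s−b)/2) tan((s−c)/2)], giving spherical excess E = 0.0454 rad.
Area = E·R² = 0.0454 × (6378.14)² ≈ 1846524 km².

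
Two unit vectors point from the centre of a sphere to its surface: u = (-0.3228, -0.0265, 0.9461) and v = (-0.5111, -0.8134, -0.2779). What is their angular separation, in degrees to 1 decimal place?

94.4°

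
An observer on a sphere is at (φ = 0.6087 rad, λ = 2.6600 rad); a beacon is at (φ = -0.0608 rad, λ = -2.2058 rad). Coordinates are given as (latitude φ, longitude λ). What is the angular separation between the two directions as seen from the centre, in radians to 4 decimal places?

Let φ₁ = 0.6087 rad, φ₂ = -0.0608 rad, and Δλ = 1.4174 rad.
cos c = sin φ₁ sin φ₂ + cos φ₁ cos φ₂ cos Δλ = (0.5718)(-0.0608) + (0.8204)(0.9982)(0.1528) = 0.09039,
so c = arccos(0.09039) = 1.48028 rad.
So the angular separation is 1.4803 rad.

1.4803 rad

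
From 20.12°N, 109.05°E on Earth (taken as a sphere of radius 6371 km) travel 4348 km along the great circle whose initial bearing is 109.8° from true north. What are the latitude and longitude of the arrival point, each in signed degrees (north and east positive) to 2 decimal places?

3.80°, 145.54°

Angular distance δ = d/R = 4348/6371 = 0.68247 rad; initial bearing θ = 1.9164 rad.
sin φ₂ = sin φ₁ cos δ + cos φ₁ sin δ cos θ = (0.3440)(0.7760) + (0.9390)(0.6307)(-0.3387) = 0.0663, so φ₂ = 3.80°.
Δλ = atan2(sin θ sin δ cos φ₁, cos δ − sin φ₁ sin φ₂) = atan2(0.5572, 0.7532) = 36.494°.
λ₂ = 109.050° + 36.494° = 145.54°.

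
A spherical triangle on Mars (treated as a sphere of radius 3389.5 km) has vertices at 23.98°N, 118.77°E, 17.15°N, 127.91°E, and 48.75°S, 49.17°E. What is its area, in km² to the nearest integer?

Side lengths (central angles): a = 1.6696, b = 1.6665, c = 0.1910 rad; semiperimeter s = 1.7636.
By l'Huilier's theorem, tan(E/4) = √[tan(s/2) tan((s−a)/2) tan((s−b)/2) tan((s−c)/2)], giving spherical excess E = 0.2106 rad.
Area = E·R² = 0.2106 × (3389.5)² ≈ 2419043 km².

2419043 km²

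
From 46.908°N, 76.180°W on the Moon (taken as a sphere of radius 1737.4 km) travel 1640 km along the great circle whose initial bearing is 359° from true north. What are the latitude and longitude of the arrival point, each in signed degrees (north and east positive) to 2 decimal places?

Angular distance δ = d/R = 1640/1737.4 = 0.94394 rad; initial bearing θ = 6.2657 rad.
sin φ₂ = sin φ₁ cos δ + cos φ₁ sin δ cos θ = (0.7303)(0.5866) + (0.6832)(0.8099)(0.9998) = 0.9816, so φ₂ = 78.98°.
Δλ = atan2(sin θ sin δ cos φ₁, cos δ − sin φ₁ sin φ₂) = atan2(-0.0097, -0.1302) = -175.758°.
λ₂ = -76.180° − 175.758° = -251.94° → 108.06° after wrapping to (−180°, 180°].

78.98°, 108.06°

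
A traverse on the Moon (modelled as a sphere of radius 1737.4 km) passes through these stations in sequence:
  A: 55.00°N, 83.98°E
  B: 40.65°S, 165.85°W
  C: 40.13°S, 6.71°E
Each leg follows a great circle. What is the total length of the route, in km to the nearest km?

Leg A→B: central angle 2.3236 rad, distance 4037.0 km.
Leg B→C: central angle 1.7268 rad, distance 3000.1 km.
Total: 4037.0 + 3000.1 ≈ 7037 km.

7037 km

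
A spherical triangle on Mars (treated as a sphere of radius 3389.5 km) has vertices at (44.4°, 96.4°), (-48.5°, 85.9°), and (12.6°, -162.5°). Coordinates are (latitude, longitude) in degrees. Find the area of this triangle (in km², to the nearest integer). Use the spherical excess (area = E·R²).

23494204 km²

Side lengths (central angles): a = 1.9839, b = 1.5524, c = 1.6294 rad; semiperimeter s = 2.5828.
By l'Huilier's theorem, tan(E/4) = √[tan(s/2) tan((s−a)/2) tan((s−b)/2) tan((s−c)/2)], giving spherical excess E = 2.0450 rad.
Area = E·R² = 2.0450 × (3389.5)² ≈ 23494204 km².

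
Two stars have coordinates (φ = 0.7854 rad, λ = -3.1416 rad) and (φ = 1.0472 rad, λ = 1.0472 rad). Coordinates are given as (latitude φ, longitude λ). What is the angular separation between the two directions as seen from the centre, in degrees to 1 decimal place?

In radians: φ₁ = 0.7854, φ₂ = 1.0472, Δλ = -119.999° = -2.0944 rad.
Haversine: a = sin²(Δφ/2) + cos φ₁ cos φ₂ sin²(Δλ/2) = 0.0170 + (0.7071)(0.5000)(0.7500) = 0.28220.
Central angle c = 2·arcsin(√a) = 1.12009 rad.
So the angular separation is 64.2°.

64.2°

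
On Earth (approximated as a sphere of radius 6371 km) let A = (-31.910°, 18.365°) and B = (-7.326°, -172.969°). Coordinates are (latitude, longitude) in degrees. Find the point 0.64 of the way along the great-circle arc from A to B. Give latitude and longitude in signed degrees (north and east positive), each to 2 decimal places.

The central angle between A and B is δ = 2.4312 rad.
With f = 0.64, the slerp weights are sin((1−f)δ)/sin δ = 1.1773 and sin(fδ)/sin δ = 1.5333.
Weighted sum of the unit vectors: (1.1773)·(0.8056,0.2675,-0.5286) + (1.5333)·(-0.9844,-0.1214,-0.1275) = (-0.5609, 0.1287, -0.8178).
Converting back: φ = atan2(z, √(x²+y²)) = -54.87°, λ = atan2(y, x) = 167.08°.

-54.87°, 167.08°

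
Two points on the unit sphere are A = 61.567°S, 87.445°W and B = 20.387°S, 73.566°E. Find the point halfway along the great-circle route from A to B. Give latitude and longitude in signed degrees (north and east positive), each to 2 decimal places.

Central angle δ = 1.6867 rad. Interpolating on the sphere with fraction f = 0.5:
P = [sin((1−f)δ)·A + sin(fδ)·B] / sin δ = 0.7519·A + 0.7519·B in Cartesian coordinates,
giving P = (0.2154, 0.3184, -0.9232), i.e. latitude -67.39°, longitude 55.92°.

-67.39°, 55.92°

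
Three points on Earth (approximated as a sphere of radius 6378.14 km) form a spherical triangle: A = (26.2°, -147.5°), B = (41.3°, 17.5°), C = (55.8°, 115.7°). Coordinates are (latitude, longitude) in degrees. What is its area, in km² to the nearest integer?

Side lengths (central angles): a = 1.0637, b = 1.2604, c = 1.9388 rad; semiperimeter s = 2.1314.
By l'Huilier's theorem, tan(E/4) = √[tan(s/2) tan((s−a)/2) tan((s−b)/2) tan((s−c)/2)], giving spherical excess E = 0.8633 rad.
Area = E·R² = 0.8633 × (6378.14)² ≈ 35120811 km².

35120811 km²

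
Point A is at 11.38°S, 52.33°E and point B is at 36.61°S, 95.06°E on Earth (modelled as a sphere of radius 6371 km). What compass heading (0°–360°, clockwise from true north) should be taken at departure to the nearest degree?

131°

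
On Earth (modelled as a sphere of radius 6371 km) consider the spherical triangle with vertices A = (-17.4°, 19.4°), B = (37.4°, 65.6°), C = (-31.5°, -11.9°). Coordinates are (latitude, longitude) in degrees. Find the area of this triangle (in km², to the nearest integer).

Side lengths (central angles): a = 1.7424, b = 0.5520, c = 1.2206 rad; semiperimeter s = 1.7575.
By l'Huilier's theorem, tan(E/4) = √[tan(s/2) tan((s−a)/2) tan((s−b)/2) tan((s−c)/2)], giving spherical excess E = 0.1662 rad.
Area = E·R² = 0.1662 × (6371)² ≈ 6747779 km².

6747779 km²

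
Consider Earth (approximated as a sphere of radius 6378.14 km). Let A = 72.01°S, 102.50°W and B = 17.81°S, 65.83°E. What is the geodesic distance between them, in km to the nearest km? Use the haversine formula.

With latitudes φ₁ = -72.010°, φ₂ = -17.810° and longitude difference Δλ = 168.330°:
Haversine: a = sin²(Δφ/2) + cos φ₁ cos φ₂ sin²(Δλ/2) = 0.2075 + (0.3089)(0.9521)(0.9897) = 0.49853.
Central angle c = 2·arcsin(√a) = 1.56786 rad.
Distance = R·c = 6378.14 × 1.5679 ≈ 10000 km.

10000 km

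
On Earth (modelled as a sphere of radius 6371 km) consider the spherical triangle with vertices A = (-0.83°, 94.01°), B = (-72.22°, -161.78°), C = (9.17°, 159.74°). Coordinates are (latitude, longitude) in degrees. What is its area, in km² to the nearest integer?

Side lengths (central angles): a = 1.4865, b = 1.1555, c = 1.6320 rad; semiperimeter s = 2.1370.
By l'Huilier's theorem, tan(E/4) = √[tan(s/2) tan((s−a)/2) tan((s−b)/2) tan((s−c)/2)], giving spherical excess E = 1.1325 rad.
Area = E·R² = 1.1325 × (6371)² ≈ 45966071 km².

45966071 km²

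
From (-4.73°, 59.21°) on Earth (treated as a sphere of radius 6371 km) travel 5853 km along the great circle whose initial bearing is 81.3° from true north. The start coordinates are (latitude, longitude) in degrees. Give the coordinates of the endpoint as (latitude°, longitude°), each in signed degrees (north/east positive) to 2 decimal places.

Angular distance δ = d/R = 5853/6371 = 0.91869 rad; initial bearing θ = 1.4190 rad.
sin φ₂ = sin φ₁ cos δ + cos φ₁ sin δ cos θ = (-0.0825)(0.6069) + (0.9966)(0.7948)(0.1513) = 0.0698, so φ₂ = 4.00°.
Δλ = atan2(sin θ sin δ cos φ₁, cos δ − sin φ₁ sin φ₂) = atan2(0.7830, 0.6126) = 51.960°.
λ₂ = 59.210° + 51.960° = 111.17°.

4.00°, 111.17°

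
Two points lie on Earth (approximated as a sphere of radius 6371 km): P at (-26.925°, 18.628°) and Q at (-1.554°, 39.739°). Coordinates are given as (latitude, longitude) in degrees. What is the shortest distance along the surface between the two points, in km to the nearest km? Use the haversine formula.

3610 km

In radians: φ₁ = -0.4699, φ₂ = -0.0271, Δλ = 21.111° = 0.3685 rad.
Haversine: a = sin²(Δφ/2) + cos φ₁ cos φ₂ sin²(Δλ/2) = 0.0482 + (0.8916)(0.9996)(0.0336) = 0.07813.
Central angle c = 2·arcsin(√a) = 0.56659 rad.
Distance = R·c = 6371 × 0.5666 ≈ 3610 km.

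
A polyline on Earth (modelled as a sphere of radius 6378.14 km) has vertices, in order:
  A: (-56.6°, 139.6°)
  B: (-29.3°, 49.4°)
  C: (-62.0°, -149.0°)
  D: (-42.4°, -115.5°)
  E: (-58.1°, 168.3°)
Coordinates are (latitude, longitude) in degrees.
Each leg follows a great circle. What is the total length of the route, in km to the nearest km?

25557 km

Leg A→B: central angle 1.1518 rad, distance 7346.1 km.
Leg B→C: central angle 1.5272 rad, distance 9740.5 km.
Leg C→D: central angle 0.4854 rad, distance 3096.2 km.
Leg D→E: central angle 0.8426 rad, distance 5374.0 km.
Total: 7346.1 + 9740.5 + 3096.2 + 5374.0 ≈ 25557 km.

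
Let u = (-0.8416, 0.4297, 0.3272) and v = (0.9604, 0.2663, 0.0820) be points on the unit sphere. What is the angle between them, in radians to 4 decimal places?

u·v = -0.6670; |u| = 1.0000, |v| = 1.0000.
cos θ = (u·v)/(|u||v|) = -0.6670, so θ = 2.3010 rad.

2.3010 rad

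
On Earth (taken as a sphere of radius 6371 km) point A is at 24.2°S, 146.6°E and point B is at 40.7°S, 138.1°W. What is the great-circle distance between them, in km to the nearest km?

7085 km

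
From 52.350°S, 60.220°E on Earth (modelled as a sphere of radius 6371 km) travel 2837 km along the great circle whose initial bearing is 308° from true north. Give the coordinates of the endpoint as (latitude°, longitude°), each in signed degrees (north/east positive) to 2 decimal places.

-33.54°, 36.19°

Angular distance δ = d/R = 2837/6371 = 0.44530 rad; initial bearing θ = 5.3756 rad.
sin φ₂ = sin φ₁ cos δ + cos φ₁ sin δ cos θ = (-0.7918)(0.9025) + (0.6108)(0.4307)(0.6157) = -0.5526, so φ₂ = -33.54°.
Δλ = atan2(sin θ sin δ cos φ₁, cos δ − sin φ₁ sin φ₂) = atan2(-0.2073, 0.4650) = -24.031°.
λ₂ = 60.220° − 24.031° = 36.19°.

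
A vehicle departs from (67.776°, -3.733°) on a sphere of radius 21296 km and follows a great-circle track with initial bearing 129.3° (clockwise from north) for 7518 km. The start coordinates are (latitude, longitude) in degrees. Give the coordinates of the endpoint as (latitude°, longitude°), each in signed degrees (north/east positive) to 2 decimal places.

Angular distance δ = d/R = 7518/21296 = 0.35302 rad; initial bearing θ = 2.2567 rad.
sin φ₂ = sin φ₁ cos δ + cos φ₁ sin δ cos θ = (0.9257)(0.9383) + (0.3782)(0.3457)(-0.6334) = 0.7858, so φ₂ = 51.79°.
Δλ = atan2(sin θ sin δ cos φ₁, cos δ − sin φ₁ sin φ₂) = atan2(0.1012, 0.2109) = 25.632°.
λ₂ = -3.733° + 25.632° = 21.90°.

51.79°, 21.90°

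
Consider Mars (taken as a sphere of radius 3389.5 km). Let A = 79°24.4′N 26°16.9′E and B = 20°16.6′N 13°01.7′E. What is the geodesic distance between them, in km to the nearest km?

3516 km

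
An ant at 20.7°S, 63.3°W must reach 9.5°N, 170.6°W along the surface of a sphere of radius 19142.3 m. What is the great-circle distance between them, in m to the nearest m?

In radians: φ₁ = -0.3613, φ₂ = 0.1658, Δλ = -107.300° = -1.8727 rad.
Haversine: a = sin²(Δφ/2) + cos φ₁ cos φ₂ sin²(Δλ/2) = 0.0679 + (0.9354)(0.9863)(0.6487) = 0.66635.
Central angle c = 2·arcsin(√a) = 1.90996 rad.
Distance = R·c = 19142.3 × 1.9100 ≈ 36561 m.

36561 m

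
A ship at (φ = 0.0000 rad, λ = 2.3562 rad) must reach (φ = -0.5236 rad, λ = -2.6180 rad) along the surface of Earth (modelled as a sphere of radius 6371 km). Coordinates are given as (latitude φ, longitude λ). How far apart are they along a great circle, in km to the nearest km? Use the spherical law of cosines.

With latitudes φ₁ = 0.000°, φ₂ = -30.000° and longitude difference Δλ = 74.999°:
cos c = sin φ₁ sin φ₂ + cos φ₁ cos φ₂ cos Δλ = (0.0000)(-0.5000) + (1.0000)(0.8660)(0.2588) = 0.22415,
so c = arccos(0.22415) = 1.34472 rad.
Distance = R·c = 6371 × 1.3447 ≈ 8567 km.

8567 km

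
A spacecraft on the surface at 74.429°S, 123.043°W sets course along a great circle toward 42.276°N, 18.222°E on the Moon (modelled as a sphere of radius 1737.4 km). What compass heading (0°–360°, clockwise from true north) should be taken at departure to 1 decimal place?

Δλ = 141.265° = 2.4655 rad.
y = sin Δλ · cos φ₂ = (0.6257)(0.7399) = 0.4630
x = cos φ₁ sin φ₂ − sin φ₁ cos φ₂ cos Δλ = (0.2684)(0.6727) − (-0.9633)(0.7399)(-0.7800) = -0.3754
θ = atan2(y, x) = 129.04°, so the bearing is 129.0°.

129.0°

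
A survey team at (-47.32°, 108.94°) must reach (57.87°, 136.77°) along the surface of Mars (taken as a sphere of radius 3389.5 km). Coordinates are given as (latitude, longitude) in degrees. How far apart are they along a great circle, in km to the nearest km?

6370 km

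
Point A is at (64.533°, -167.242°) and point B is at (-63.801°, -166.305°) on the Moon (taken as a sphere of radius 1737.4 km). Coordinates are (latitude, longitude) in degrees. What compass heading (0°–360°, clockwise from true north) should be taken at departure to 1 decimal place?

179.5°

Δλ = 0.937° = 0.0164 rad.
y = sin Δλ · cos φ₂ = (0.0164)(0.4415) = 0.0072
x = cos φ₁ sin φ₂ − sin φ₁ cos φ₂ cos Δλ = (0.4300)(-0.8973) − (0.9028)(0.4415)(0.9999) = -0.7844
θ = atan2(y, x) = 179.47°, so the bearing is 179.5°.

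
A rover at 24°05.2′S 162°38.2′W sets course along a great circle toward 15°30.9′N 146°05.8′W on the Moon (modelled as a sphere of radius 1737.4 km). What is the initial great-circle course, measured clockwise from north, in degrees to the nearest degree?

Δλ = 16.540° = 0.2887 rad.
y = sin Δλ · cos φ₂ = (0.2847)(0.9636) = 0.2743
x = cos φ₁ sin φ₂ − sin φ₁ cos φ₂ cos Δλ = (0.9129)(0.2675) − (-0.4081)(0.9636)(0.9586) = 0.6212
θ = atan2(y, x) = 23.83°, so the bearing is 24°.

24°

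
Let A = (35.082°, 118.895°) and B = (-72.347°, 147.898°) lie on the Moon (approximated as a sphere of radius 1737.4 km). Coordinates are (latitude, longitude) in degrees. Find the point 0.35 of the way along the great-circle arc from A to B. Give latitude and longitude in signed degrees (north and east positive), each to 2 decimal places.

The central angle between A and B is δ = 1.9078 rad.
With f = 0.35, the slerp weights are sin((1−f)δ)/sin δ = 1.0022 and sin(fδ)/sin δ = 0.6561.
Weighted sum of the unit vectors: (1.0022)·(-0.3954,0.7165,0.5747) + (0.6561)·(-0.2569,0.1612,-0.9529) = (-0.5648, 0.8237, -0.0492).
Converting back: φ = atan2(z, √(x²+y²)) = -2.82°, λ = atan2(y, x) = 124.44°.

-2.82°, 124.44°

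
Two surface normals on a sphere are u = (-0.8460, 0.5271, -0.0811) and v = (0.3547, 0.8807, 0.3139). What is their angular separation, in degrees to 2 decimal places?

u·v = 0.1387; |u| = 1.0001, |v| = 1.0000.
cos θ = (u·v)/(|u||v|) = 0.1387, so θ = 82.03°.

82.03°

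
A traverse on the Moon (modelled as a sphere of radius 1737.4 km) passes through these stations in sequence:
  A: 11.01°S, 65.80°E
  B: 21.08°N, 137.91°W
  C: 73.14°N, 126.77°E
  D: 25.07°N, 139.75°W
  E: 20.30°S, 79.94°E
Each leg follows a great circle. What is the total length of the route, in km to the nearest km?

13245 km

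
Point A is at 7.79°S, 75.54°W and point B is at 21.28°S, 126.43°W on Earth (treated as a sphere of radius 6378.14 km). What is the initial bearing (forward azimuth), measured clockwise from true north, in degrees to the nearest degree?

249°

Δλ = -50.890° = -0.8882 rad.
y = sin Δλ · cos φ₂ = (-0.7759)(0.9318) = -0.7230
x = cos φ₁ sin φ₂ − sin φ₁ cos φ₂ cos Δλ = (0.9908)(-0.3629) − (-0.1355)(0.9318)(0.6308) = -0.2799
θ = atan2(y, x) = -111.16°; adding 360° gives 249°.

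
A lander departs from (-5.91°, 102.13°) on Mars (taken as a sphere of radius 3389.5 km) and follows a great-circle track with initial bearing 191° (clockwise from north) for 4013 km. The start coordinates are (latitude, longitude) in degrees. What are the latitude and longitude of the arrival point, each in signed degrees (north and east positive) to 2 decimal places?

Angular distance δ = d/R = 4013/3389.5 = 1.18395 rad; initial bearing θ = 3.3336 rad.
sin φ₂ = sin φ₁ cos δ + cos φ₁ sin δ cos θ = (-0.1030)(0.3773) + (0.9947)(0.9261)(-0.9816) = -0.9431, so φ₂ = -70.58°.
Δλ = atan2(sin θ sin δ cos φ₁, cos δ − sin φ₁ sin φ₂) = atan2(-0.1758, 0.2802) = -32.104°.
λ₂ = 102.130° − 32.104° = 70.03°.

-70.58°, 70.03°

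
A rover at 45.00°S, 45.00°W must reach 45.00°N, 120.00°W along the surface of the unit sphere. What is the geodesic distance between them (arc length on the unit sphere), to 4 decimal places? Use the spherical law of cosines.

1.9504

Let φ₁ = -0.7854 rad, φ₂ = 0.7854 rad, and Δλ = -1.3090 rad.
cos c = sin φ₁ sin φ₂ + cos φ₁ cos φ₂ cos Δλ = (-0.7071)(0.7071) + (0.7071)(0.7071)(0.2588) = -0.37059,
so c = arccos(-0.37059) = 1.95044 rad.
On the unit sphere the arc length equals the central angle: 1.9504.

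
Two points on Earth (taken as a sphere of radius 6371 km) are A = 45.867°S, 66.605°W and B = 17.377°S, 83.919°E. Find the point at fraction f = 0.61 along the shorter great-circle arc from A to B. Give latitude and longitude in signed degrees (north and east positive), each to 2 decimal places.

-55.79°, 57.19°

Central angle δ = 1.9435 rad. Interpolating on the sphere with fraction f = 0.61:
P = [sin((1−f)δ)·A + sin(fδ)·B] / sin δ = 0.7381·A + 0.9950·B in Cartesian coordinates,
giving P = (0.3047, 0.4725, -0.8270), i.e. latitude -55.79°, longitude 57.19°.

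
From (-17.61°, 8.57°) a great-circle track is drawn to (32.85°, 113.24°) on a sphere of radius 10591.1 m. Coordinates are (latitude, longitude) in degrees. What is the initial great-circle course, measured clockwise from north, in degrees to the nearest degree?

61°

Δλ = 104.670° = 1.8268 rad.
y = sin Δλ · cos φ₂ = (0.9674)(0.8401) = 0.8127
x = cos φ₁ sin φ₂ − sin φ₁ cos φ₂ cos Δλ = (0.9531)(0.5424) − (-0.3025)(0.8401)(-0.2533) = 0.4527
θ = atan2(y, x) = 60.88°, so the bearing is 61°.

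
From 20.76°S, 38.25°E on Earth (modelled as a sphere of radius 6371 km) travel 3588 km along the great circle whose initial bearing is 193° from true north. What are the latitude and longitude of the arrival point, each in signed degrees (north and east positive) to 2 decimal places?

-51.83°, 27.05°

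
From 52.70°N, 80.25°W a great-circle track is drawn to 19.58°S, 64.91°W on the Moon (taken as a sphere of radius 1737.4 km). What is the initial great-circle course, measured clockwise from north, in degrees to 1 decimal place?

164.9°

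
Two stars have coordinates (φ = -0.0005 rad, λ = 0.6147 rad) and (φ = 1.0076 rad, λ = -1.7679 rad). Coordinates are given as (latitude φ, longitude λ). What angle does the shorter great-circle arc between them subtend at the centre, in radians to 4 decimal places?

1.9690 rad

Let φ₁ = -0.0005 rad, φ₂ = 1.0076 rad, and Δλ = -2.3826 rad.
Haversine: a = sin²(Δφ/2) + cos φ₁ cos φ₂ sin²(Δλ/2) = 0.2333 + (1.0000)(0.5339)(0.8628) = 0.69389.
Central angle c = 2·arcsin(√a) = 1.96901 rad.
So the angular separation is 1.9690 rad.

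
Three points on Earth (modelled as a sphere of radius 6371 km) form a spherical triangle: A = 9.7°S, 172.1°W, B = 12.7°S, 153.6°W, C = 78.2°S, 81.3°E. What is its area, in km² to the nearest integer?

Side lengths (central angles): a = 1.4701, b = 1.4632, c = 0.3209 rad; semiperimeter s = 1.6272.
By l'Huilier's theorem, tan(E/4) = √[tan(s/2) tan((s−a)/2) tan((s−b)/2) tan((s−c)/2)], giving spherical excess E = 0.2888 rad.
Area = E·R² = 0.2888 × (6371)² ≈ 11722872 km².

11722872 km²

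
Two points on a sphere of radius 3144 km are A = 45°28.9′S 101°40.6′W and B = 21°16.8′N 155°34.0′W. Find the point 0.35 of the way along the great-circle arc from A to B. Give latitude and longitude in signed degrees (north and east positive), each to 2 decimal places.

-23.75°, -125.35°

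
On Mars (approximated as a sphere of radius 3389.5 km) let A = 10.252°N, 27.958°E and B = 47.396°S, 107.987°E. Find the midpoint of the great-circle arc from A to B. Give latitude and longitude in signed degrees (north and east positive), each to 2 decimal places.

Central angle δ = 1.5865 rad. Interpolating on the sphere with fraction f = 0.5:
P = [sin((1−f)δ)·A + sin(fδ)·B] / sin δ = 0.7127·A + 0.7127·B in Cartesian coordinates,
giving P = (0.4705, 0.7877, -0.3977), i.e. latitude -23.44°, longitude 59.15°.

-23.44°, 59.15°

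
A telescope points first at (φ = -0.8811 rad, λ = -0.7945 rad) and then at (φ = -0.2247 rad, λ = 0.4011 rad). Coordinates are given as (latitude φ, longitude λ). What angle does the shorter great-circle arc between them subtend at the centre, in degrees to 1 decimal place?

Let φ₁ = -0.8811 rad, φ₂ = -0.2247 rad, and Δλ = 1.1956 rad.
cos c = sin φ₁ sin φ₂ + cos φ₁ cos φ₂ cos Δλ = (-0.7714)(-0.2228) + (0.6363)(0.9749)(0.3665) = 0.39920,
so c = arccos(0.39920) = 1.16015 rad.
So the angular separation is 66.5°.

66.5°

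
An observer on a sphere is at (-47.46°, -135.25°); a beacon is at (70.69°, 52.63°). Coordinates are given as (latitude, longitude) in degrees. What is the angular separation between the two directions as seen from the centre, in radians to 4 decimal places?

In radians: φ₁ = -0.8283, φ₂ = 1.2338, Δλ = -172.120° = -3.0041 rad.
Haversine: a = sin²(Δφ/2) + cos φ₁ cos φ₂ sin²(Δλ/2) = 0.7359 + (0.6761)(0.3307)(0.9953) = 0.95841.
Central angle c = 2·arcsin(√a) = 2.73083 rad.
So the angular separation is 2.7308 rad.

2.7308 rad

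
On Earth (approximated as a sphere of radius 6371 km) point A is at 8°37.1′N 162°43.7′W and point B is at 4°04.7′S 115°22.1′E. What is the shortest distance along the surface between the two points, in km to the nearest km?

In radians: φ₁ = 0.1504, φ₂ = -0.0712, Δλ = -81.903° = -1.4295 rad.
cos c = sin φ₁ sin φ₂ + cos φ₁ cos φ₂ cos Δλ = (0.1499)(-0.0711) + (0.9887)(0.9975)(0.1408) = 0.12824,
so c = arccos(0.12824) = 1.44220 rad.
Distance = R·c = 6371 × 1.4422 ≈ 9188 km.

9188 km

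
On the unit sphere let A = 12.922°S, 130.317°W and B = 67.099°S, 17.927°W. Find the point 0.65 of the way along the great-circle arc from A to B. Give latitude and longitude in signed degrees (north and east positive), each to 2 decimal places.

-61.63°, -91.23°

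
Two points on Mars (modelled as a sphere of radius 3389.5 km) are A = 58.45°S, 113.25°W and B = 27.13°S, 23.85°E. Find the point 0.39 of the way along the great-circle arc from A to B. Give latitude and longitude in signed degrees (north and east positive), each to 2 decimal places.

-69.89°, -32.34°

The central angle between A and B is δ = 1.5233 rad.
With f = 0.39, the slerp weights are sin((1−f)δ)/sin δ = 0.8021 and sin(fδ)/sin δ = 0.5604.
Weighted sum of the unit vectors: (0.8021)·(-0.2065,-0.4808,-0.8522) + (0.5604)·(0.8140,0.3599,-0.4560) = (0.2905, -0.1839, -0.9390).
Converting back: φ = atan2(z, √(x²+y²)) = -69.89°, λ = atan2(y, x) = -32.34°.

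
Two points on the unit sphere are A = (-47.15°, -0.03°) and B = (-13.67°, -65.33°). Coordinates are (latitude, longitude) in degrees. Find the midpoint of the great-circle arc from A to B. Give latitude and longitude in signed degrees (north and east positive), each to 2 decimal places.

Central angle δ = 1.1047 rad. Interpolating on the sphere with fraction f = 0.5:
P = [sin((1−f)δ)·A + sin(fδ)·B] / sin δ = 0.5873·A + 0.5873·B in Cartesian coordinates,
giving P = (0.6376, -0.5188, -0.5694), i.e. latitude -34.71°, longitude -39.13°.

-34.71°, -39.13°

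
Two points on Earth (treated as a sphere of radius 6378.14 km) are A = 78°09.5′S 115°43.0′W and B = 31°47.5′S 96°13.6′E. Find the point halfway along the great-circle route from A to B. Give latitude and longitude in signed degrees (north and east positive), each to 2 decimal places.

Central angle δ = 1.1944 rad. Interpolating on the sphere with fraction f = 0.5:
P = [sin((1−f)δ)·A + sin(fδ)·B] / sin δ = 0.6046·A + 0.6046·B in Cartesian coordinates,
giving P = (-0.1096, 0.3991, -0.9103), i.e. latitude -65.55°, longitude 105.35°.

-65.55°, 105.35°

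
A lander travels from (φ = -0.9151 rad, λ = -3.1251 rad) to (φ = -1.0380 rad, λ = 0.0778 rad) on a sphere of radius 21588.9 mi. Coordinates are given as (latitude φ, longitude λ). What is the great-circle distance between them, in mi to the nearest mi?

25645 mi

Let φ₁ = -0.9151 rad, φ₂ = -1.0380 rad, and Δλ = -3.0803 rad.
cos c = sin φ₁ sin φ₂ + cos φ₁ cos φ₂ cos Δλ = (-0.7926)(-0.8614) + (0.6097)(0.5079)(-0.9981) = 0.37364,
so c = arccos(0.37364) = 1.18787 rad.
Distance = R·c = 21588.9 × 1.1879 ≈ 25645 mi.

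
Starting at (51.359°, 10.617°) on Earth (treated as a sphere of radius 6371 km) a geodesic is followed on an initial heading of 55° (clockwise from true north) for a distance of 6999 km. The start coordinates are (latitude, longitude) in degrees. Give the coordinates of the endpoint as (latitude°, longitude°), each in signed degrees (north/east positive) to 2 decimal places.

42.40°, 109.57°

Angular distance δ = d/R = 6999/6371 = 1.09857 rad; initial bearing θ = 0.9599 rad.
sin φ₂ = sin φ₁ cos δ + cos φ₁ sin δ cos θ = (0.7811)(0.4549) + (0.6244)(0.8906)(0.5736) = 0.6743, so φ₂ = 42.40°.
Δλ = atan2(sin θ sin δ cos φ₁, cos δ − sin φ₁ sin φ₂) = atan2(0.4555, -0.0718) = 98.954°.
λ₂ = 10.617° + 98.954° = 109.57°.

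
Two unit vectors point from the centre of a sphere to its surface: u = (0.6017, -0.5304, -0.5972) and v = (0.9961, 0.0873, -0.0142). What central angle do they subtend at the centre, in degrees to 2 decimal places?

55.84°

u·v = 0.5615; |u| = 1.0000, |v| = 1.0000.
cos θ = (u·v)/(|u||v|) = 0.5615, so θ = 55.84°.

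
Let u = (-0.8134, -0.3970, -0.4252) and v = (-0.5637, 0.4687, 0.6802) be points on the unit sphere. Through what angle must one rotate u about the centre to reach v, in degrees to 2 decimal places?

u·v = -0.0168; |u| = 1.0000, |v| = 1.0001.
cos θ = (u·v)/(|u||v|) = -0.0168, so θ = 90.96°.

90.96°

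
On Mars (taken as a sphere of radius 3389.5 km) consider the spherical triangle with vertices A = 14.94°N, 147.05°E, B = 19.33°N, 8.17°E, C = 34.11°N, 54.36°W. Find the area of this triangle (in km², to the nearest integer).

Side lengths (central angles): a = 0.9932, b = 2.2145, c = 2.2162 rad; semiperimeter s = 2.7120.
By l'Huilier's theorem, tan(E/4) = √[tan(s/2) tan((s−a)/2) tan((s−b)/2) tan((s−c)/2)], giving spherical excess E = 2.1161 rad.
Area = E·R² = 2.1161 × (3389.5)² ≈ 24311139 km².

24311139 km²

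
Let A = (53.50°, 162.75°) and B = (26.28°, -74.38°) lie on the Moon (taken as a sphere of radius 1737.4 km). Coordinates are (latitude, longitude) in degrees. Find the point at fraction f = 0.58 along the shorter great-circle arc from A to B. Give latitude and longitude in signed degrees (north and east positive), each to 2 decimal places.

The central angle between A and B is δ = 1.5043 rad.
With f = 0.58, the slerp weights are sin((1−f)δ)/sin δ = 0.5919 and sin(fδ)/sin δ = 0.7676.
Weighted sum of the unit vectors: (0.5919)·(-0.5681,0.1764,0.8039) + (0.7676)·(0.2414,-0.8635,0.4428) = (-0.1509, -0.5585, 0.8157).
Converting back: φ = atan2(z, √(x²+y²)) = 54.66°, λ = atan2(y, x) = -105.12°.

54.66°, -105.12°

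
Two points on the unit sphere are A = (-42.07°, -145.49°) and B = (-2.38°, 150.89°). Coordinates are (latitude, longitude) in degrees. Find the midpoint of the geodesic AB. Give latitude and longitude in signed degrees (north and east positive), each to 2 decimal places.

-25.59°, 177.47°

The central angle between A and B is δ = 1.2053 rad.
With f = 0.5, the slerp weights are sin((1−f)δ)/sin δ = 0.6069 and sin(fδ)/sin δ = 0.6069.
Weighted sum of the unit vectors: (0.6069)·(-0.6117,-0.4206,-0.6700) + (0.6069)·(-0.8729,0.4861,-0.0415) = (-0.9011, 0.0398, -0.4319).
Converting back: φ = atan2(z, √(x²+y²)) = -25.59°, λ = atan2(y, x) = 177.47°.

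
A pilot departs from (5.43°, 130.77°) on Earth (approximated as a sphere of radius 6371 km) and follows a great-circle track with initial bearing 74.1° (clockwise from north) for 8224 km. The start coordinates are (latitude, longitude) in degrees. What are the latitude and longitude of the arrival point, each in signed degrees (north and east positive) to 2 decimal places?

Angular distance δ = d/R = 8224/6371 = 1.29085 rad; initial bearing θ = 1.2933 rad.
sin φ₂ = sin φ₁ cos δ + cos φ₁ sin δ cos θ = (0.0946)(0.2763) + (0.9955)(0.9611)(0.2740) = 0.2883, so φ₂ = 16.75°.
Δλ = atan2(sin θ sin δ cos φ₁, cos δ − sin φ₁ sin φ₂) = atan2(0.9202, 0.2490) = 74.856°.
λ₂ = 130.770° + 74.856° = 205.63° → -154.37° after wrapping to (−180°, 180°].

16.75°, -154.37°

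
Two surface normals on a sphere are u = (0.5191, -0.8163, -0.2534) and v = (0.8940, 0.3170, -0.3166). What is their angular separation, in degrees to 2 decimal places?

73.41°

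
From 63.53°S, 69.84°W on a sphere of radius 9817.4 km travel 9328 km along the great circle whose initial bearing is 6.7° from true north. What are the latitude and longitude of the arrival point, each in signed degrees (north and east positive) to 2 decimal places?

Angular distance δ = d/R = 9328/9817.4 = 0.95015 rad; initial bearing θ = 0.1169 rad.
sin φ₂ = sin φ₁ cos δ + cos φ₁ sin δ cos θ = (-0.8952)(0.5816) + (0.4457)(0.8135)(0.9932) = -0.1605, so φ₂ = -9.23°.
Δλ = atan2(sin θ sin δ cos φ₁, cos δ − sin φ₁ sin φ₂) = atan2(0.0423, 0.4379) = 5.518°.
λ₂ = -69.840° + 5.518° = -64.32°.

-9.23°, -64.32°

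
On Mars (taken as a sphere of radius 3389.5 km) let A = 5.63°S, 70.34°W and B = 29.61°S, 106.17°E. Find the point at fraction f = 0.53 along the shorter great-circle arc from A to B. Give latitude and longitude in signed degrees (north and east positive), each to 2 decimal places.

The central angle between A and B is δ = 2.5238 rad.
With f = 0.53, the slerp weights are sin((1−f)δ)/sin δ = 1.6002 and sin(fδ)/sin δ = 1.6796.
Weighted sum of the unit vectors: (1.6002)·(0.3348,-0.9372,-0.0981) + (1.6796)·(-0.2421,0.8350,-0.4941) = (0.1291, -0.0972, -0.9869).
Converting back: φ = atan2(z, √(x²+y²)) = -80.70°, λ = atan2(y, x) = -36.96°.

-80.70°, -36.96°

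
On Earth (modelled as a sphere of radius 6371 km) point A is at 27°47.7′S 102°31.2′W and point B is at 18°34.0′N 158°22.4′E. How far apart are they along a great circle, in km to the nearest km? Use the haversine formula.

With latitudes φ₁ = -27.795°, φ₂ = 18.567° and longitude difference Δλ = -99.107°:
Haversine: a = sin²(Δφ/2) + cos φ₁ cos φ₂ sin²(Δλ/2) = 0.1549 + (0.8846)(0.9480)(0.5791) = 0.64060.
Central angle c = 2·arcsin(√a) = 1.85584 rad.
Distance = R·c = 6371 × 1.8558 ≈ 11824 km.

11824 km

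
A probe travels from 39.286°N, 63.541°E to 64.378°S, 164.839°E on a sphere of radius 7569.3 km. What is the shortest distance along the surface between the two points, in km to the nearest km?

17112 km

Let φ₁ = 0.6857 rad, φ₂ = -1.1236 rad, and Δλ = 1.7680 rad.
cos c = sin φ₁ sin φ₂ + cos φ₁ cos φ₂ cos Δλ = (0.6332)(-0.9017) + (0.7740)(0.4324)(-0.1959) = -0.63650,
so c = arccos(-0.63650) = 2.26075 rad.
Distance = R·c = 7569.3 × 2.2607 ≈ 17112 km.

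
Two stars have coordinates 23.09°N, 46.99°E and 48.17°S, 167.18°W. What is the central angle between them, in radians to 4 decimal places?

2.4978 rad

Let φ₁ = 0.4030 rad, φ₂ = -0.8407 rad, and Δλ = 2.5452 rad.
cos c = sin φ₁ sin φ₂ + cos φ₁ cos φ₂ cos Δλ = (0.3922)(-0.7451) + (0.9199)(0.6669)(-0.8274) = -0.79981,
so c = arccos(-0.79981) = 2.49778 rad.
So the angular separation is 2.4978 rad.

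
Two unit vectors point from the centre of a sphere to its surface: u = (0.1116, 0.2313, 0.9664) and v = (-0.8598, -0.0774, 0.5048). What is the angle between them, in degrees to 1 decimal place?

68.0°

u·v = 0.3740; |u| = 0.9999, |v| = 1.0000.
cos θ = (u·v)/(|u||v|) = 0.3740, so θ = 68.0°.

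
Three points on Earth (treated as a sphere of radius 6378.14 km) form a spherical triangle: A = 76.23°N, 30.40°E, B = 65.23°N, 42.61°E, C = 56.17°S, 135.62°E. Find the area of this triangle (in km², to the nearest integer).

Side lengths (central angles): a = 2.4442, b = 2.5710, c = 0.2035 rad; semiperimeter s = 2.6094.
By l'Huilier's theorem, tan(E/4) = √[tan(s/2) tan((s−a)/2) tan((s−b)/2) tan((s−c)/2)], giving spherical excess E = 0.4890 rad.
Area = E·R² = 0.4890 × (6378.14)² ≈ 19891353 km².

19891353 km²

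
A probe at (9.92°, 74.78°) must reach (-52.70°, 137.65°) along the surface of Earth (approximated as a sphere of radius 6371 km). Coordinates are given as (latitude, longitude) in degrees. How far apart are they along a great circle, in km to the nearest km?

In radians: φ₁ = 0.1731, φ₂ = -0.9198, Δλ = 62.870° = 1.0973 rad.
cos c = sin φ₁ sin φ₂ + cos φ₁ cos φ₂ cos Δλ = (0.1723)(-0.7955) + (0.9850)(0.6060)(0.4560) = 0.13517,
so c = arccos(0.13517) = 1.43521 rad.
Distance = R·c = 6371 × 1.4352 ≈ 9144 km.

9144 km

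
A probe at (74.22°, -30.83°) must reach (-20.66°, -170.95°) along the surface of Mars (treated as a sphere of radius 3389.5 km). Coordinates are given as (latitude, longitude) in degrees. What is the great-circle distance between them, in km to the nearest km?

7237 km

In radians: φ₁ = 1.2954, φ₂ = -0.3606, Δλ = -140.120° = -2.4456 rad.
Haversine: a = sin²(Δφ/2) + cos φ₁ cos φ₂ sin²(Δλ/2) = 0.5425 + (0.2719)(0.9357)(0.8837) = 0.76740.
Central angle c = 2·arcsin(√a) = 2.13506 rad.
Distance = R·c = 3389.5 × 2.1351 ≈ 7237 km.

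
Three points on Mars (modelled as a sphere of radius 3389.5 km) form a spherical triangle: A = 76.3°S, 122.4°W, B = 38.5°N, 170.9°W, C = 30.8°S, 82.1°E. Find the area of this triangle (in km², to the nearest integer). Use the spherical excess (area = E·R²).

26934275 km²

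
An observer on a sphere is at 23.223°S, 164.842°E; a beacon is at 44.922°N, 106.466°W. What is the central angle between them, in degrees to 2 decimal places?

105.28°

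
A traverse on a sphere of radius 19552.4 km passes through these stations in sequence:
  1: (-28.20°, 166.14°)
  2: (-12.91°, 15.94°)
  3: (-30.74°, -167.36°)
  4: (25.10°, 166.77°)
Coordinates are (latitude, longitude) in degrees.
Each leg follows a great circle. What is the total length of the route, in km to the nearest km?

Leg 1→2: central angle 2.2651 rad, distance 44288.3 km.
Leg 2→3: central angle 2.3777 rad, distance 46490.6 km.
Leg 3→4: central angle 1.0661 rad, distance 20845.6 km.
Total: 44288.3 + 46490.6 + 20845.6 ≈ 111625 km.

111625 km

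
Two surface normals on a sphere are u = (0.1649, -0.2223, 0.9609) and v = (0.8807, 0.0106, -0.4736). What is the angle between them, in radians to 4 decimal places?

u·v = -0.3122; |u| = 1.0000, |v| = 1.0000.
cos θ = (u·v)/(|u||v|) = -0.3122, so θ = 1.8883 rad.

1.8883 rad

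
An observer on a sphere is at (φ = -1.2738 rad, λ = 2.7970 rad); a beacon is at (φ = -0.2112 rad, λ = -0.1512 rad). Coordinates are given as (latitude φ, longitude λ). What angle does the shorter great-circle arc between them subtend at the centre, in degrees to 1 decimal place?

94.6°

In radians: φ₁ = -1.2738, φ₂ = -0.2112, Δλ = -168.919° = -2.9482 rad.
Haversine: a = sin²(Δφ/2) + cos φ₁ cos φ₂ sin²(Δλ/2) = 0.2567 + (0.2926)(0.9778)(0.9907) = 0.54018.
Central angle c = 2·arcsin(√a) = 1.65124 rad.
So the angular separation is 94.6°.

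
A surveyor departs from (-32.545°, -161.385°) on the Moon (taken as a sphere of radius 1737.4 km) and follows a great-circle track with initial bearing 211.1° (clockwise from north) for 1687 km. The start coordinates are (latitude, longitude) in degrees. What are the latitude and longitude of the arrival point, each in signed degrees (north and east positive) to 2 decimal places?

-64.09°, 121.25°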